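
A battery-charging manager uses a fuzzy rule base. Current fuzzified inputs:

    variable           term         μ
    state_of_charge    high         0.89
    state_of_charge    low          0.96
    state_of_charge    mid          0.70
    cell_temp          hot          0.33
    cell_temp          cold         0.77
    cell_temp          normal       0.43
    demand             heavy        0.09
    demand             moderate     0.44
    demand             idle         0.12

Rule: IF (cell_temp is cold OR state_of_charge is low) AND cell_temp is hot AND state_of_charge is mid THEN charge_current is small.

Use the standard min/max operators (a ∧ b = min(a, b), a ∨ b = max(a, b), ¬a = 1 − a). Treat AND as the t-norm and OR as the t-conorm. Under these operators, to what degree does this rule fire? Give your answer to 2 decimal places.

0.33

firing strength: (cold=0.77 OR low=0.96) = 0.96; AND[min(a, b)] with hot=0.33, mid=0.70 → w = 0.33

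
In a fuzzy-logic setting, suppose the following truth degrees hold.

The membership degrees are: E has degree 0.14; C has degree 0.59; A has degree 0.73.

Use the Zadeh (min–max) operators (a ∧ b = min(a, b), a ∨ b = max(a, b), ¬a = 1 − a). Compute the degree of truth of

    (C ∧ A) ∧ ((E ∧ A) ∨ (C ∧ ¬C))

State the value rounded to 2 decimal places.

C ∧ A = min(a, b) on (0.59, 0.73) = 0.59
E ∧ A = min(a, b) on (0.14, 0.73) = 0.14
¬C = 1 − 0.59 = 0.41
C ∧ ¬C = min(a, b) on (0.59, 0.41) = 0.41
(E ∧ A) ∨ (C ∧ ¬C) = max(a, b) on (0.14, 0.41) = 0.41
(C ∧ A) ∧ ((E ∧ A) ∨ (C ∧ ¬C)) = min(a, b) on (0.59, 0.41) = 0.41

0.41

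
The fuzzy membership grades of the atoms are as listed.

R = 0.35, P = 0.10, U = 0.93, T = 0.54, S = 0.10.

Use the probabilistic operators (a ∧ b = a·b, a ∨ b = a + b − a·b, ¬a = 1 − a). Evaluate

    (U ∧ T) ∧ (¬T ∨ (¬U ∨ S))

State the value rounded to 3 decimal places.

0.275

U ∧ T = a·b on (0.9300, 0.5400) = 0.5022
¬T = 1 − 0.5400 = 0.4600
¬U = 1 − 0.9300 = 0.0700
¬U ∨ S = a + b − a·b on (0.0700, 0.1000) = 0.1630
¬T ∨ (¬U ∨ S) = a + b − a·b on (0.4600, 0.1630) = 0.5480
(U ∧ T) ∧ (¬T ∨ (¬U ∨ S)) = a·b on (0.5022, 0.5480) = 0.2752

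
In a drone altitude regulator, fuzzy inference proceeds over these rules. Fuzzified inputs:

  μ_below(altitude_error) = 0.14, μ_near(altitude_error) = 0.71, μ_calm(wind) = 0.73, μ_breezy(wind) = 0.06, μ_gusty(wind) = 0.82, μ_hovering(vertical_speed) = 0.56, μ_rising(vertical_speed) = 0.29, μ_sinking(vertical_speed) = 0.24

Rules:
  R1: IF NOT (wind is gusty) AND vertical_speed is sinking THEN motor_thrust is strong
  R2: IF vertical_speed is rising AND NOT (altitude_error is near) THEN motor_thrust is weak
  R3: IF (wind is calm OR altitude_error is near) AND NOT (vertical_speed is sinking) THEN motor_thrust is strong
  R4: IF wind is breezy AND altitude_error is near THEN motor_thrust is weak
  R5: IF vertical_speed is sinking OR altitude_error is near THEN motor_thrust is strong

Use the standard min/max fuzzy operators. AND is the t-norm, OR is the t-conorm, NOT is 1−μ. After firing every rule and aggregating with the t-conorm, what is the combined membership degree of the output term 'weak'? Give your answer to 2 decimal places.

R1: ¬gusty=1−0.82=0.18, sinking=0.24; AND[min(a, b)] → w = 0.18
R2: rising=0.29, ¬near=1−0.71=0.29; AND[min(a, b)] → w = 0.29
R3: (calm=0.73 OR near=0.71) = 0.73; AND[min(a, b)] with ¬sinking=1−0.24=0.76 → w = 0.73
R4: breezy=0.06, near=0.71; AND[min(a, b)] → w = 0.06
R5: sinking=0.24, near=0.71; OR[max(a, b)] → w = 0.71
Rules with consequent 'weak': {R2, R4} → strengths 0.29, 0.06
Aggregate via t-conorm [max(a, b)]: 0.29

0.29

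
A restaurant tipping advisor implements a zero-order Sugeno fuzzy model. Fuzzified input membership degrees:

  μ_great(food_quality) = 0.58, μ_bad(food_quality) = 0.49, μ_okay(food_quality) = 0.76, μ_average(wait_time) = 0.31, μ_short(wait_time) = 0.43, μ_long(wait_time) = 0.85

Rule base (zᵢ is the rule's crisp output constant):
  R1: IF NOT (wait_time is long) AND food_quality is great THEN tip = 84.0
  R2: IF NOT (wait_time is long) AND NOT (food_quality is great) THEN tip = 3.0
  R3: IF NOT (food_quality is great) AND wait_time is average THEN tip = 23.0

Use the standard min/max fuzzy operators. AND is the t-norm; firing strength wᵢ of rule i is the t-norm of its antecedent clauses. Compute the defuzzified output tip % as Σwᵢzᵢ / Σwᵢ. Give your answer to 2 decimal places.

33.08

R1 (z=84.0): ¬long=1−0.85=0.15, great=0.58; AND[min(a, b)] → w = 0.15
R2 (z=3.0): ¬long=1−0.85=0.15, ¬great=1−0.58=0.42; AND[min(a, b)] → w = 0.15
R3 (z=23.0): ¬great=1−0.58=0.42, average=0.31; AND[min(a, b)] → w = 0.31
Weighted average = (0.15·84.0 + 0.15·3.0 + 0.31·23.0) / (0.15 + 0.15 + 0.31)
  = 20.1800 / 0.6100 = 33.08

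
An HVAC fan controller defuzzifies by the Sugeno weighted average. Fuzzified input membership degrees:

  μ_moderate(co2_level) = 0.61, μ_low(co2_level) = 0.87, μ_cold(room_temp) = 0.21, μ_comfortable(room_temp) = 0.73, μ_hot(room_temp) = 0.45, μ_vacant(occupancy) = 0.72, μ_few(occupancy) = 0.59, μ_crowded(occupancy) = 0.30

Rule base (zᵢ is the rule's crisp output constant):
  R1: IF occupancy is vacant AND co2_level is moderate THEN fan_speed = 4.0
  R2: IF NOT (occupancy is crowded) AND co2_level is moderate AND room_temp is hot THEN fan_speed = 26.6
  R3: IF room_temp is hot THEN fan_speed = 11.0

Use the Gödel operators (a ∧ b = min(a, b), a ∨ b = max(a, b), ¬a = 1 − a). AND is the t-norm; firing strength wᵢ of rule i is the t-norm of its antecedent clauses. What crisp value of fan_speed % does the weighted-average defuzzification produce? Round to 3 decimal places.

12.821

R1 (z=4.0): vacant=0.72, moderate=0.61; AND[min(a, b)] → w = 0.61
R2 (z=26.6): ¬crowded=1−0.30=0.70, moderate=0.61, hot=0.45; AND[min(a, b)] → w = 0.45
R3 (z=11.0): hot=0.45 → w = 0.45
Weighted average = (0.61·4.0 + 0.45·26.6 + 0.45·11.0) / (0.61 + 0.45 + 0.45)
  = 19.3600 / 1.5100 = 12.821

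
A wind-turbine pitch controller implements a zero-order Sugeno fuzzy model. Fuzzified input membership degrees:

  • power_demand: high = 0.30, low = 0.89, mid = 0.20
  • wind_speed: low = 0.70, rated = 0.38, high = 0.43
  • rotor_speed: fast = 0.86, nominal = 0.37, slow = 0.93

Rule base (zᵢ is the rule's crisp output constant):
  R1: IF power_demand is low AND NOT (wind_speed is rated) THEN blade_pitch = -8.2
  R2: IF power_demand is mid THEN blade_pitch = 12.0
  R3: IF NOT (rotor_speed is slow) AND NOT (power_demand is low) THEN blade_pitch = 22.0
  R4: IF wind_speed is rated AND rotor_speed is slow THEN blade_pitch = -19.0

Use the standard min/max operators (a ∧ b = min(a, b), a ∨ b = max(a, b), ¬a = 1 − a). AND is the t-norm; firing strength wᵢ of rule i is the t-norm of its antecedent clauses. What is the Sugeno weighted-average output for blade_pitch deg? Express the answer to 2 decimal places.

-6.59

R1 (z=-8.2): low=0.89, ¬rated=1−0.38=0.62; AND[min(a, b)] → w = 0.62
R2 (z=12.0): mid=0.20 → w = 0.20
R3 (z=22.0): ¬slow=1−0.93=0.07, ¬low=1−0.89=0.11; AND[min(a, b)] → w = 0.07
R4 (z=-19.0): rated=0.38, slow=0.93; AND[min(a, b)] → w = 0.38
Weighted average = (0.62·-8.2 + 0.20·12.0 + 0.07·22.0 + 0.38·-19.0) / (0.62 + 0.20 + 0.07 + 0.38)
  = -8.3640 / 1.2700 = -6.59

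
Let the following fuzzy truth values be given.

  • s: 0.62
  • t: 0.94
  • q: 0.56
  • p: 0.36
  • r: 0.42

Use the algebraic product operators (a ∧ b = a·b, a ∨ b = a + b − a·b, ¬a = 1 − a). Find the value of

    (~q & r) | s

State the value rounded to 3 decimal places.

~q = 1 − 0.5600 = 0.4400
~q & r = a·b on (0.4400, 0.4200) = 0.1848
(~q & r) | s = a + b − a·b on (0.1848, 0.6200) = 0.6902

0.690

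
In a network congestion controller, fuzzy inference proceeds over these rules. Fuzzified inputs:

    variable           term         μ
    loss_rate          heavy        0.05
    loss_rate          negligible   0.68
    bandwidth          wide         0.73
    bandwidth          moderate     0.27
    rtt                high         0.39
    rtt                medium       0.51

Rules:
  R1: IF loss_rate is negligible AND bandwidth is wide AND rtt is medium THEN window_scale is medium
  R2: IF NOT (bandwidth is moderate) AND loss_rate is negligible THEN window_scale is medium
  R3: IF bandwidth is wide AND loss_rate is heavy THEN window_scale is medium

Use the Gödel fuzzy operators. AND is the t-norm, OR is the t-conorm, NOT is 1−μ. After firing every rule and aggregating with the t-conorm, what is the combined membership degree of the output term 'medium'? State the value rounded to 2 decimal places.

R1: negligible=0.68, wide=0.73, medium=0.51; AND[min(a, b)] → w = 0.51
R2: ¬moderate=1−0.27=0.73, negligible=0.68; AND[min(a, b)] → w = 0.68
R3: wide=0.73, heavy=0.05; AND[min(a, b)] → w = 0.05
Rules with consequent 'medium': {R1, R2, R3} → strengths 0.51, 0.68, 0.05
Aggregate via t-conorm [max(a, b)]: 0.68

0.68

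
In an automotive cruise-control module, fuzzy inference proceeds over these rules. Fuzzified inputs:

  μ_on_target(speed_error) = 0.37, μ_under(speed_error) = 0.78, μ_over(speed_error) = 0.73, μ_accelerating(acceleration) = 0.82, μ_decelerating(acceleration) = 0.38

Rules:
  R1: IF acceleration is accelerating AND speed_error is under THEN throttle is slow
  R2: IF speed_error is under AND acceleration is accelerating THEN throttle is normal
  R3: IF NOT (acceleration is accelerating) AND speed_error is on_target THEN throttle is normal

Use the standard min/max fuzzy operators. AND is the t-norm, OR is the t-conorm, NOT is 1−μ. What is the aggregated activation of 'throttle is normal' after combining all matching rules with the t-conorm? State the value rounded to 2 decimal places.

R1: accelerating=0.82, under=0.78; AND[min(a, b)] → w = 0.78
R2: under=0.78, accelerating=0.82; AND[min(a, b)] → w = 0.78
R3: ¬accelerating=1−0.82=0.18, on_target=0.37; AND[min(a, b)] → w = 0.18
Rules with consequent 'normal': {R2, R3} → strengths 0.78, 0.18
Aggregate via t-conorm [max(a, b)]: 0.78

0.78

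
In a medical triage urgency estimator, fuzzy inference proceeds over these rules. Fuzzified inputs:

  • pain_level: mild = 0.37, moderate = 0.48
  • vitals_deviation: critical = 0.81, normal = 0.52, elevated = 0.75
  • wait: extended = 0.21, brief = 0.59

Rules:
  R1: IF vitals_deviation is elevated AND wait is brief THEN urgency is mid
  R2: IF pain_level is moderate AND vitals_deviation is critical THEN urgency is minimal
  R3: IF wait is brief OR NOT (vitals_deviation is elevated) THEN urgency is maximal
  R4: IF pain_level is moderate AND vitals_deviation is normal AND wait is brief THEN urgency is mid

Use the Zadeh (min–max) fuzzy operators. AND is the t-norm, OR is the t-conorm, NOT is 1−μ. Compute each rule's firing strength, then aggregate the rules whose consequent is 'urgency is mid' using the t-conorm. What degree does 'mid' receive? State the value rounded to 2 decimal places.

R1: elevated=0.75, brief=0.59; AND[min(a, b)] → w = 0.59
R2: moderate=0.48, critical=0.81; AND[min(a, b)] → w = 0.48
R3: brief=0.59, ¬elevated=1−0.75=0.25; OR[max(a, b)] → w = 0.59
R4: moderate=0.48, normal=0.52, brief=0.59; AND[min(a, b)] → w = 0.48
Rules with consequent 'mid': {R1, R4} → strengths 0.59, 0.48
Aggregate via t-conorm [max(a, b)]: 0.59

0.59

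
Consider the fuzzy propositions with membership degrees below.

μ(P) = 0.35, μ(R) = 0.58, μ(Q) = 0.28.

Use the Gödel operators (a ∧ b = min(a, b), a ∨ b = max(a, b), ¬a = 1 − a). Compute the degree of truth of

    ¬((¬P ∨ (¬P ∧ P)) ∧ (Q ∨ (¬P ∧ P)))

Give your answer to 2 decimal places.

¬P = 1 − 0.35 = 0.65
¬P = 1 − 0.35 = 0.65
¬P ∧ P = min(a, b) on (0.65, 0.35) = 0.35
¬P ∨ (¬P ∧ P) = max(a, b) on (0.65, 0.35) = 0.65
¬P = 1 − 0.35 = 0.65
¬P ∧ P = min(a, b) on (0.65, 0.35) = 0.35
Q ∨ (¬P ∧ P) = max(a, b) on (0.28, 0.35) = 0.35
(¬P ∨ (¬P ∧ P)) ∧ (Q ∨ (¬P ∧ P)) = min(a, b) on (0.65, 0.35) = 0.35
¬((¬P ∨ (¬P ∧ P)) ∧ (Q ∨ (¬P ∧ P))) = 1 − 0.35 = 0.65

0.65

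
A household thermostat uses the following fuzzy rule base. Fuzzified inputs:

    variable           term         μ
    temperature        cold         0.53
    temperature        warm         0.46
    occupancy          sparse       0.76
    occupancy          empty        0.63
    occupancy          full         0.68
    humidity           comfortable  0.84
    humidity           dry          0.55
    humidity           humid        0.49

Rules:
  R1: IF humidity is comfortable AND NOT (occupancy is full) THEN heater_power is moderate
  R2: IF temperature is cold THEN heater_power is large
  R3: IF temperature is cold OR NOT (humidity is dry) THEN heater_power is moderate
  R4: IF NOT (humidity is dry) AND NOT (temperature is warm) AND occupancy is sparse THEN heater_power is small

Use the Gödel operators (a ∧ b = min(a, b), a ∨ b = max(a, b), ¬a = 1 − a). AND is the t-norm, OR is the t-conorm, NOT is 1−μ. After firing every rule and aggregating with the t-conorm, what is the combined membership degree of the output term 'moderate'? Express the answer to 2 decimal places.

0.53

R1: comfortable=0.84, ¬full=1−0.68=0.32; AND[min(a, b)] → w = 0.32
R2: cold=0.53 → w = 0.53
R3: cold=0.53, ¬dry=1−0.55=0.45; OR[max(a, b)] → w = 0.53
R4: ¬dry=1−0.55=0.45, ¬warm=1−0.46=0.54, sparse=0.76; AND[min(a, b)] → w = 0.45
Rules with consequent 'moderate': {R1, R3} → strengths 0.32, 0.53
Aggregate via t-conorm [max(a, b)]: 0.53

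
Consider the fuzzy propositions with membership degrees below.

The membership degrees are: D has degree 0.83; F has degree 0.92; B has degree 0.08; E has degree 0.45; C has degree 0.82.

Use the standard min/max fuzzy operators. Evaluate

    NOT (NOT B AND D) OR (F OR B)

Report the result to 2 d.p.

0.92

NOT B = 1 − 0.08 = 0.92
NOT B AND D = min(a, b) on (0.92, 0.83) = 0.83
NOT (NOT B AND D) = 1 − 0.83 = 0.17
F OR B = max(a, b) on (0.92, 0.08) = 0.92
NOT (NOT B AND D) OR (F OR B) = max(a, b) on (0.17, 0.92) = 0.92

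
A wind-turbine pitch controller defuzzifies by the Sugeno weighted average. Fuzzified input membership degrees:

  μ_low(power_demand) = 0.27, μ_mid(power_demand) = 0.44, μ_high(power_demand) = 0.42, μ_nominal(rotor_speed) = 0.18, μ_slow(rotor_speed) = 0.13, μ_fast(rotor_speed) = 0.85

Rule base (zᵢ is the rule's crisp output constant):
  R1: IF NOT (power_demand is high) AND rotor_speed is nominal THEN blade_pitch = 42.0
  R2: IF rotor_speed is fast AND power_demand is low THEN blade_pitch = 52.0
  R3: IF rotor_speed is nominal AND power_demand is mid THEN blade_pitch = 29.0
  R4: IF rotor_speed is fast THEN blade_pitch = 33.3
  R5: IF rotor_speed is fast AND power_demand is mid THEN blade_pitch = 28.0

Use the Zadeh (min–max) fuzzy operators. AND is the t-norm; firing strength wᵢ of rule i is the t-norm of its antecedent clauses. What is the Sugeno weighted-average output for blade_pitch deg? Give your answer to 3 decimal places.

R1 (z=42.0): ¬high=1−0.42=0.58, nominal=0.18; AND[min(a, b)] → w = 0.18
R2 (z=52.0): fast=0.85, low=0.27; AND[min(a, b)] → w = 0.27
R3 (z=29.0): nominal=0.18, mid=0.44; AND[min(a, b)] → w = 0.18
R4 (z=33.3): fast=0.85 → w = 0.85
R5 (z=28.0): fast=0.85, mid=0.44; AND[min(a, b)] → w = 0.44
Weighted average = (0.18·42.0 + 0.27·52.0 + 0.18·29.0 + 0.85·33.3 + 0.44·28.0) / (0.18 + 0.27 + 0.18 + 0.85 + 0.44)
  = 67.4450 / 1.9200 = 35.128

35.128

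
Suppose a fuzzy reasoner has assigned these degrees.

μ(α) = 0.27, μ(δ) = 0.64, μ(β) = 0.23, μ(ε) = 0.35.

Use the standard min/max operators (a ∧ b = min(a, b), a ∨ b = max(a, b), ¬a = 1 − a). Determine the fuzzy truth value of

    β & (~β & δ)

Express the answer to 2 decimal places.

0.23

~β = 1 − 0.23 = 0.77
~β & δ = min(a, b) on (0.77, 0.64) = 0.64
β & (~β & δ) = min(a, b) on (0.23, 0.64) = 0.23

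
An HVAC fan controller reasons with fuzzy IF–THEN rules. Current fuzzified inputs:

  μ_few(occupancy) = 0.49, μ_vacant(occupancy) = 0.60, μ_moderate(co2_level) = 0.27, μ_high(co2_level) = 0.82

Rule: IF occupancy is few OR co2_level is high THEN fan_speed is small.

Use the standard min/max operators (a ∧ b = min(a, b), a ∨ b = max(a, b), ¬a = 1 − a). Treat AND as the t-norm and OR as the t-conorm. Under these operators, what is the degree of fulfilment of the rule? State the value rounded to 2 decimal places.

0.82

firing strength: few=0.49, high=0.82; OR[max(a, b)] → w = 0.82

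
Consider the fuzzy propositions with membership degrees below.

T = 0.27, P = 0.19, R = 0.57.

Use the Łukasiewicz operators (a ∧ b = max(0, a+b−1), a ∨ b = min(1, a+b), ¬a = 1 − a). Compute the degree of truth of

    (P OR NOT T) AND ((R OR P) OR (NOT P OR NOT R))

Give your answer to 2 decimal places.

NOT T = 1 − 0.27 = 0.73
P OR NOT T = min(1, a+b) on (0.19, 0.73) = 0.92
R OR P = min(1, a+b) on (0.57, 0.19) = 0.76
NOT P = 1 − 0.19 = 0.81
NOT R = 1 − 0.57 = 0.43
NOT P OR NOT R = min(1, a+b) on (0.81, 0.43) = 1.00
(R OR P) OR (NOT P OR NOT R) = min(1, a+b) on (0.76, 1.00) = 1.00
(P OR NOT T) AND ((R OR P) OR (NOT P OR NOT R)) = max(0, a+b−1) on (0.92, 1.00) = 0.92

0.92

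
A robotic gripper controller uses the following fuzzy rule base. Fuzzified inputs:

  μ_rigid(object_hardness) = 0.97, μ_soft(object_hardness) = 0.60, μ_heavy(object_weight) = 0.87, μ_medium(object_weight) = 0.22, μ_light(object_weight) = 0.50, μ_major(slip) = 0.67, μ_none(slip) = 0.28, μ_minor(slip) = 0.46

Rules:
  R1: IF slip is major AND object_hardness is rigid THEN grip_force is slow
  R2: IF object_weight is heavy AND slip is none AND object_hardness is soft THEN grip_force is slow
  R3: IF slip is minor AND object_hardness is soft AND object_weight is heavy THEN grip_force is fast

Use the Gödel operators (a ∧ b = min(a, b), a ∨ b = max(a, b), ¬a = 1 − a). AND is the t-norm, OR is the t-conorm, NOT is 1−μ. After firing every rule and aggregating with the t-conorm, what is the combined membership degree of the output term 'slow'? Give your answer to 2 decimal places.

0.67

R1: major=0.67, rigid=0.97; AND[min(a, b)] → w = 0.67
R2: heavy=0.87, none=0.28, soft=0.60; AND[min(a, b)] → w = 0.28
R3: minor=0.46, soft=0.60, heavy=0.87; AND[min(a, b)] → w = 0.46
Rules with consequent 'slow': {R1, R2} → strengths 0.67, 0.28
Aggregate via t-conorm [max(a, b)]: 0.67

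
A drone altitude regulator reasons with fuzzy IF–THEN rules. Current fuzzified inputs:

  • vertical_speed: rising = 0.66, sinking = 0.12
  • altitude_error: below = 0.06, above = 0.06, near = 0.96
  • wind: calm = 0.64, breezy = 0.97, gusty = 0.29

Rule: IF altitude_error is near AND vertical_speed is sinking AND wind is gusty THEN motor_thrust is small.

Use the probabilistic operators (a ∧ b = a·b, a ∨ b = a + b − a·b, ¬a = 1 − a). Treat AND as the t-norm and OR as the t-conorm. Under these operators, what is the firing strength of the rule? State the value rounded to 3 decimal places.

firing strength: near=0.96, sinking=0.12, gusty=0.29; AND[a·b] → w = 0.0334

0.033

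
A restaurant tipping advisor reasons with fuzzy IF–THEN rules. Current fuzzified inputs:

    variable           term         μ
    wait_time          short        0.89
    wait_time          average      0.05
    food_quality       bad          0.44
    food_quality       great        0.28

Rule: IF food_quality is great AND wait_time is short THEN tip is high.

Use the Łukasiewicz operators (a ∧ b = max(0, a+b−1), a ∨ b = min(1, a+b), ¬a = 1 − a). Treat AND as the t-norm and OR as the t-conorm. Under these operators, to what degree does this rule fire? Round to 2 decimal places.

0.17

firing strength: great=0.28, short=0.89; AND[max(0, a+b−1)] → w = 0.17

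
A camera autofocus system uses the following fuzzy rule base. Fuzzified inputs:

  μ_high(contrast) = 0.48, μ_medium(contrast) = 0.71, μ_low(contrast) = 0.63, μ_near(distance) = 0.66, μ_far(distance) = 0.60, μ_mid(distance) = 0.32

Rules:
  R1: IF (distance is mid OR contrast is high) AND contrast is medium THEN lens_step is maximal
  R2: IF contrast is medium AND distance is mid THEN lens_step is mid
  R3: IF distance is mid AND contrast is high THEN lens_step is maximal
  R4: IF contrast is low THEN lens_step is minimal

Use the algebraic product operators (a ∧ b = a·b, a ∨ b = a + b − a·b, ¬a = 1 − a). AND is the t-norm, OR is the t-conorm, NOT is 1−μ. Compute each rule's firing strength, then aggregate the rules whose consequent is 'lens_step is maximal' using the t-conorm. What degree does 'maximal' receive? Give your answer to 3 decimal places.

0.542

R1: (mid=0.32 OR high=0.48) = 0.6464; AND[a·b] with medium=0.71 → w = 0.4589
R2: medium=0.71, mid=0.32; AND[a·b] → w = 0.2272
R3: mid=0.32, high=0.48; AND[a·b] → w = 0.1536
R4: low=0.63 → w = 0.6300
Rules with consequent 'maximal': {R1, R3} → strengths 0.4589, 0.1536
Aggregate via t-conorm [a + b − a·b]: 0.5421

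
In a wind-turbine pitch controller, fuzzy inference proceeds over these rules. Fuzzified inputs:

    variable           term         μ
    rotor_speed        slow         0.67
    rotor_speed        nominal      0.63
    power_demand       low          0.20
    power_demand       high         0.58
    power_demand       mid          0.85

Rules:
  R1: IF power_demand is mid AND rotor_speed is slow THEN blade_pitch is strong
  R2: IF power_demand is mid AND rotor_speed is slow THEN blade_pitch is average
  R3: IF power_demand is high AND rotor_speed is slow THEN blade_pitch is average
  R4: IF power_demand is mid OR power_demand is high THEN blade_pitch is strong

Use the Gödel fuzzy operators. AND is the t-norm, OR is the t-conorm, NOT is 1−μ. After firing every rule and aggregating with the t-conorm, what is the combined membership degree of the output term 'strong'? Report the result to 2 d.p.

0.85

R1: mid=0.85, slow=0.67; AND[min(a, b)] → w = 0.67
R2: mid=0.85, slow=0.67; AND[min(a, b)] → w = 0.67
R3: high=0.58, slow=0.67; AND[min(a, b)] → w = 0.58
R4: mid=0.85, high=0.58; OR[max(a, b)] → w = 0.85
Rules with consequent 'strong': {R1, R4} → strengths 0.67, 0.85
Aggregate via t-conorm [max(a, b)]: 0.85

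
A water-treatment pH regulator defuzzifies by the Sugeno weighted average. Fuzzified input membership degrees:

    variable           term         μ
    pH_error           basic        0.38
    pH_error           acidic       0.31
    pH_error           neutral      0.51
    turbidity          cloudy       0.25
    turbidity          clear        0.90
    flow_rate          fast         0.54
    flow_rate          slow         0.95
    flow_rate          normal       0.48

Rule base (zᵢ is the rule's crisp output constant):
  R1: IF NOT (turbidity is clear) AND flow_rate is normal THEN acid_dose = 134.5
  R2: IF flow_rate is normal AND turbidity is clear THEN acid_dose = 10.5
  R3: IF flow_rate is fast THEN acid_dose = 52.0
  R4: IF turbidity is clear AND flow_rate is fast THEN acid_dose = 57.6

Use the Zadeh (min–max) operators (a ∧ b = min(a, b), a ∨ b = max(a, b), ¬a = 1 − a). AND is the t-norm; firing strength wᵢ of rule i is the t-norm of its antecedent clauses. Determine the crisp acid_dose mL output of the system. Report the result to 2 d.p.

R1 (z=134.5): ¬clear=1−0.90=0.10, normal=0.48; AND[min(a, b)] → w = 0.10
R2 (z=10.5): normal=0.48, clear=0.90; AND[min(a, b)] → w = 0.48
R3 (z=52.0): fast=0.54 → w = 0.54
R4 (z=57.6): clear=0.90, fast=0.54; AND[min(a, b)] → w = 0.54
Weighted average = (0.10·134.5 + 0.48·10.5 + 0.54·52.0 + 0.54·57.6) / (0.10 + 0.48 + 0.54 + 0.54)
  = 77.6740 / 1.6600 = 46.79

46.79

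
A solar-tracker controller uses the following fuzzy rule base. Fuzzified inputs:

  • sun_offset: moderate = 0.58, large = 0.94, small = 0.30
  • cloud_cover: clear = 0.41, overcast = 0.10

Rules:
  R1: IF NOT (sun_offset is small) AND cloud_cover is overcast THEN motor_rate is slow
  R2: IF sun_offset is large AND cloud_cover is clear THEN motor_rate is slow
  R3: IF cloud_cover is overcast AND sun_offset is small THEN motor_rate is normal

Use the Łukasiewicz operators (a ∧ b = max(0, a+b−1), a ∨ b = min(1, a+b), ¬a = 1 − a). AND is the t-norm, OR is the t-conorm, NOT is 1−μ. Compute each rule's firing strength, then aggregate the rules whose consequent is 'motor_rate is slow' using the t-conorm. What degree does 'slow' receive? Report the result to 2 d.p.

R1: ¬small=1−0.30=0.70, overcast=0.10; AND[max(0, a+b−1)] → w = 0.00
R2: large=0.94, clear=0.41; AND[max(0, a+b−1)] → w = 0.35
R3: overcast=0.10, small=0.30; AND[max(0, a+b−1)] → w = 0.00
Rules with consequent 'slow': {R1, R2} → strengths 0.00, 0.35
Aggregate via t-conorm [min(1, a+b)]: 0.35

0.35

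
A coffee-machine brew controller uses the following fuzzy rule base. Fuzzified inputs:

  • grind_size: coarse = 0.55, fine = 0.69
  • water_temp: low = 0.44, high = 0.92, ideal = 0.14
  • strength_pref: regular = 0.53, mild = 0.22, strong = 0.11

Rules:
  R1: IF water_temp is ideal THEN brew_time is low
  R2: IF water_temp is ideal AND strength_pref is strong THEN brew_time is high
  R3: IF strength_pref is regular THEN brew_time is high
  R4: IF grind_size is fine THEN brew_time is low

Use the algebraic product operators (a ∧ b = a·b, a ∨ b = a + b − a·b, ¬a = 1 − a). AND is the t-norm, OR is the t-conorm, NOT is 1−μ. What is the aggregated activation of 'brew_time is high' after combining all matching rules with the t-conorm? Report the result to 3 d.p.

R1: ideal=0.14 → w = 0.1400
R2: ideal=0.14, strong=0.11; AND[a·b] → w = 0.0154
R3: regular=0.53 → w = 0.5300
R4: fine=0.69 → w = 0.6900
Rules with consequent 'high': {R2, R3} → strengths 0.0154, 0.5300
Aggregate via t-conorm [a + b − a·b]: 0.5372

0.537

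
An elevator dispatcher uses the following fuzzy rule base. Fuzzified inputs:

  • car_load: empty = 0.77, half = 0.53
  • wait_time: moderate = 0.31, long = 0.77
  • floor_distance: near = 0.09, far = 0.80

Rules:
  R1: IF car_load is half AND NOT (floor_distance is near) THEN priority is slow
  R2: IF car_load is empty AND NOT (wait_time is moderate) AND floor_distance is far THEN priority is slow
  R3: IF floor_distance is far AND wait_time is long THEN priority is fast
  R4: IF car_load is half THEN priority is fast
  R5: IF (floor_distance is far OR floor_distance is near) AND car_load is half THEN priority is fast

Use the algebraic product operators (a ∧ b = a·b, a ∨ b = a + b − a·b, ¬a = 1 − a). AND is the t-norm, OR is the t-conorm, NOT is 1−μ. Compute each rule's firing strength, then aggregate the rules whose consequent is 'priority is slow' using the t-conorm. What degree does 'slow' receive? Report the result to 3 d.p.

R1: half=0.53, ¬near=1−0.09=0.91; AND[a·b] → w = 0.4823
R2: empty=0.77, ¬moderate=1−0.31=0.69, far=0.80; AND[a·b] → w = 0.4250
R3: far=0.80, long=0.77; AND[a·b] → w = 0.6160
R4: half=0.53 → w = 0.5300
R5: (far=0.80 OR near=0.09) = 0.8180; AND[a·b] with half=0.53 → w = 0.4335
Rules with consequent 'slow': {R1, R2} → strengths 0.4823, 0.4250
Aggregate via t-conorm [a + b − a·b]: 0.7023

0.702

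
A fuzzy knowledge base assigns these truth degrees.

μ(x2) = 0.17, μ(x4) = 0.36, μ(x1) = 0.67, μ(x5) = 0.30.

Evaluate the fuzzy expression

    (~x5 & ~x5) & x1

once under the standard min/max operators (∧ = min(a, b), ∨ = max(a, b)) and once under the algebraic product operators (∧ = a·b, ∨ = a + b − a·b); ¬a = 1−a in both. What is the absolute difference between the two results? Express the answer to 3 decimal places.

0.342

Under standard min/max:
  ~x5 = 1 − 0.30 = 0.70
  ~x5 = 1 − 0.30 = 0.70
  ~x5 & ~x5 = min(a, b) on (0.70, 0.70) = 0.70
  (~x5 & ~x5) & x1 = min(a, b) on (0.70, 0.67) = 0.67
  → value = 0.6700
Under algebraic product:
  ~x5 = 1 − 0.3000 = 0.7000
  ~x5 = 1 − 0.3000 = 0.7000
  ~x5 & ~x5 = a·b on (0.7000, 0.7000) = 0.4900
  (~x5 & ~x5) & x1 = a·b on (0.4900, 0.6700) = 0.3283
  → value = 0.3283
|0.6700 − 0.3283| = 0.342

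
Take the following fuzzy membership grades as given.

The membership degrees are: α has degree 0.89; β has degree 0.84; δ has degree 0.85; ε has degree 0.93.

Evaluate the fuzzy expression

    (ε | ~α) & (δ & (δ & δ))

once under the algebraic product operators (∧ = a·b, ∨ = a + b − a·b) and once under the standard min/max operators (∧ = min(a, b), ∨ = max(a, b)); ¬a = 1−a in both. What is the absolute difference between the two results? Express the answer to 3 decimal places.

0.274

Under algebraic product:
  ~α = 1 − 0.8900 = 0.1100
  ε | ~α = a + b − a·b on (0.9300, 0.1100) = 0.9377
  δ & δ = a·b on (0.8500, 0.8500) = 0.7225
  δ & (δ & δ) = a·b on (0.8500, 0.7225) = 0.6141
  (ε | ~α) & (δ & (δ & δ)) = a·b on (0.9377, 0.6141) = 0.5759
  → value = 0.5759
Under standard min/max:
  ~α = 1 − 0.89 = 0.11
  ε | ~α = max(a, b) on (0.93, 0.11) = 0.93
  δ & δ = min(a, b) on (0.85, 0.85) = 0.85
  δ & (δ & δ) = min(a, b) on (0.85, 0.85) = 0.85
  (ε | ~α) & (δ & (δ & δ)) = min(a, b) on (0.93, 0.85) = 0.85
  → value = 0.8500
|0.5759 − 0.8500| = 0.274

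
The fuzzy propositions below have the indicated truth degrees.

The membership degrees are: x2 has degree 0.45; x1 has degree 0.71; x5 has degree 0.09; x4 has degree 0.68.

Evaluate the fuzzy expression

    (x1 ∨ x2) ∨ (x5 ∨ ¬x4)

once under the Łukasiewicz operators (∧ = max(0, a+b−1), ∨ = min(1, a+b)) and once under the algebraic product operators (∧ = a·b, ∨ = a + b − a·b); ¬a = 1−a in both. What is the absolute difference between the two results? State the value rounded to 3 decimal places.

Under Łukasiewicz:
  x1 ∨ x2 = min(1, a+b) on (0.71, 0.45) = 1.00
  ¬x4 = 1 − 0.68 = 0.32
  x5 ∨ ¬x4 = min(1, a+b) on (0.09, 0.32) = 0.41
  (x1 ∨ x2) ∨ (x5 ∨ ¬x4) = min(1, a+b) on (1.00, 0.41) = 1.00
  → value = 1.0000
Under algebraic product:
  x1 ∨ x2 = a + b − a·b on (0.7100, 0.4500) = 0.8405
  ¬x4 = 1 − 0.6800 = 0.3200
  x5 ∨ ¬x4 = a + b − a·b on (0.0900, 0.3200) = 0.3812
  (x1 ∨ x2) ∨ (x5 ∨ ¬x4) = a + b − a·b on (0.8405, 0.3812) = 0.9013
  → value = 0.9013
|1.0000 − 0.9013| = 0.099

0.099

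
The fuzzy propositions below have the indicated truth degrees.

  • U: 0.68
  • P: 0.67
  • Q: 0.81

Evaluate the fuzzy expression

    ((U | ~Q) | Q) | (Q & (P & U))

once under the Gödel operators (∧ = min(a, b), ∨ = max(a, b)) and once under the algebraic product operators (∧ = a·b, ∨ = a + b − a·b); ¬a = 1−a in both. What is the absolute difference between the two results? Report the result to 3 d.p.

0.159

Under Gödel:
  ~Q = 1 − 0.81 = 0.19
  U | ~Q = max(a, b) on (0.68, 0.19) = 0.68
  (U | ~Q) | Q = max(a, b) on (0.68, 0.81) = 0.81
  P & U = min(a, b) on (0.67, 0.68) = 0.67
  Q & (P & U) = min(a, b) on (0.81, 0.67) = 0.67
  ((U | ~Q) | Q) | (Q & (P & U)) = max(a, b) on (0.81, 0.67) = 0.81
  → value = 0.8100
Under algebraic product:
  ~Q = 1 − 0.8100 = 0.1900
  U | ~Q = a + b − a·b on (0.6800, 0.1900) = 0.7408
  (U | ~Q) | Q = a + b − a·b on (0.7408, 0.8100) = 0.9508
  P & U = a·b on (0.6700, 0.6800) = 0.4556
  Q & (P & U) = a·b on (0.8100, 0.4556) = 0.3690
  ((U | ~Q) | Q) | (Q & (P & U)) = a + b − a·b on (0.9508, 0.3690) = 0.9689
  → value = 0.9689
|0.8100 − 0.9689| = 0.159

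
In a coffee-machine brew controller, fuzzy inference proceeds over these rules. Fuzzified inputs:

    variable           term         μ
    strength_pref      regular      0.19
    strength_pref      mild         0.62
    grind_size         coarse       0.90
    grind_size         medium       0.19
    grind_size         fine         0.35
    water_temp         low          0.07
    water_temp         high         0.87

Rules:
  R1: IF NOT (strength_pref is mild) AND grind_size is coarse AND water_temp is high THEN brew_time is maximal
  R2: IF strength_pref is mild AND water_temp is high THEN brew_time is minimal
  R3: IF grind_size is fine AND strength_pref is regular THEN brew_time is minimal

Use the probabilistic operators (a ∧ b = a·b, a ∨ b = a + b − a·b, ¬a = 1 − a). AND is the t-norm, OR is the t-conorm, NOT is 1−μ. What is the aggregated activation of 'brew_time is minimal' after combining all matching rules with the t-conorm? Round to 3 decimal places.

R1: ¬mild=1−0.62=0.38, coarse=0.90, high=0.87; AND[a·b] → w = 0.2975
R2: mild=0.62, high=0.87; AND[a·b] → w = 0.5394
R3: fine=0.35, regular=0.19; AND[a·b] → w = 0.0665
Rules with consequent 'minimal': {R2, R3} → strengths 0.5394, 0.0665
Aggregate via t-conorm [a + b − a·b]: 0.5700

0.570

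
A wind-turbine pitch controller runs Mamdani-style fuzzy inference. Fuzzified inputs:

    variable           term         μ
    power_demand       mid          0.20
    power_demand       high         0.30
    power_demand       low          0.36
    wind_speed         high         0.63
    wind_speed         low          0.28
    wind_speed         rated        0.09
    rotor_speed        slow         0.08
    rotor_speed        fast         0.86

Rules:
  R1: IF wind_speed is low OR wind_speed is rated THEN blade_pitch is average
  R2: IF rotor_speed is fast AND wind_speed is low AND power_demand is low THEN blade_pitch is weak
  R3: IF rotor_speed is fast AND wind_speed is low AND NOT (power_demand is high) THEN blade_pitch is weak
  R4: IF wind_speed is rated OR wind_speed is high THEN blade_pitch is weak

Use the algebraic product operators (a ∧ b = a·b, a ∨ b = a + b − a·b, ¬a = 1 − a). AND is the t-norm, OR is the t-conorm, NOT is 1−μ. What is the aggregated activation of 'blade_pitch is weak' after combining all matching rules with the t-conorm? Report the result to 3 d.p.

R1: low=0.28, rated=0.09; OR[a + b − a·b] → w = 0.3448
R2: fast=0.86, low=0.28, low=0.36; AND[a·b] → w = 0.0867
R3: fast=0.86, low=0.28, ¬high=1−0.30=0.70; AND[a·b] → w = 0.1686
R4: rated=0.09, high=0.63; OR[a + b − a·b] → w = 0.6633
Rules with consequent 'weak': {R2, R3, R4} → strengths 0.0867, 0.1686, 0.6633
Aggregate via t-conorm [a + b − a·b]: 0.7443

0.744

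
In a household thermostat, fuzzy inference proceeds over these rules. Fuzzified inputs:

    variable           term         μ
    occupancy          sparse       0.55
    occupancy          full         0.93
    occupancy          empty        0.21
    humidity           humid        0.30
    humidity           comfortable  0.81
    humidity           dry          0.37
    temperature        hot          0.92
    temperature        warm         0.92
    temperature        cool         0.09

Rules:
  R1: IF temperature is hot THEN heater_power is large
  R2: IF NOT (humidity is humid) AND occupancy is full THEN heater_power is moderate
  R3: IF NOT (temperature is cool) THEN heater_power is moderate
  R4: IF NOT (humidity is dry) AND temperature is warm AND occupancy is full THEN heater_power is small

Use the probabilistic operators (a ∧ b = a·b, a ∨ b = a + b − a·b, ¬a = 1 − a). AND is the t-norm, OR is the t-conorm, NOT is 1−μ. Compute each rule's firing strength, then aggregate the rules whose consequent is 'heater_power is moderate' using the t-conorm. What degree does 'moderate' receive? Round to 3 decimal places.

0.969

R1: hot=0.92 → w = 0.9200
R2: ¬humid=1−0.30=0.70, full=0.93; AND[a·b] → w = 0.6510
R3: ¬cool=1−0.09=0.91 → w = 0.9100
R4: ¬dry=1−0.37=0.63, warm=0.92, full=0.93; AND[a·b] → w = 0.5390
Rules with consequent 'moderate': {R2, R3} → strengths 0.6510, 0.9100
Aggregate via t-conorm [a + b − a·b]: 0.9686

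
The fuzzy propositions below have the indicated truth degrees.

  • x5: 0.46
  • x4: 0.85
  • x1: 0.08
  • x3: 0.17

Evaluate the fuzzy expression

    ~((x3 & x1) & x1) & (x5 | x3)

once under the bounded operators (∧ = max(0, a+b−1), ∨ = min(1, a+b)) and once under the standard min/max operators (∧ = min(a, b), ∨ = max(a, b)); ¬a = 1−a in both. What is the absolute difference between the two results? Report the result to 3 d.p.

Under bounded:
  x3 & x1 = max(0, a+b−1) on (0.17, 0.08) = 0.00
  (x3 & x1) & x1 = max(0, a+b−1) on (0.00, 0.08) = 0.00
  ~((x3 & x1) & x1) = 1 − 0.00 = 1.00
  x5 | x3 = min(1, a+b) on (0.46, 0.17) = 0.63
  ~((x3 & x1) & x1) & (x5 | x3) = max(0, a+b−1) on (1.00, 0.63) = 0.63
  → value = 0.6300
Under standard min/max:
  x3 & x1 = min(a, b) on (0.17, 0.08) = 0.08
  (x3 & x1) & x1 = min(a, b) on (0.08, 0.08) = 0.08
  ~((x3 & x1) & x1) = 1 − 0.08 = 0.92
  x5 | x3 = max(a, b) on (0.46, 0.17) = 0.46
  ~((x3 & x1) & x1) & (x5 | x3) = min(a, b) on (0.92, 0.46) = 0.46
  → value = 0.4600
|0.6300 − 0.4600| = 0.170

0.170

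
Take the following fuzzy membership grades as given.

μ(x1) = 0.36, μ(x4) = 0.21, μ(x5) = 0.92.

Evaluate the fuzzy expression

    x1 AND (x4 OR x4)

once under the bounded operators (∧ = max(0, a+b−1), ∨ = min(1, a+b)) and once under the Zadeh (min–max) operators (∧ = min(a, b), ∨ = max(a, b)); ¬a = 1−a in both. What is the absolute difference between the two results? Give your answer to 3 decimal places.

Under bounded:
  x4 OR x4 = min(1, a+b) on (0.21, 0.21) = 0.42
  x1 AND (x4 OR x4) = max(0, a+b−1) on (0.36, 0.42) = 0.00
  → value = 0.0000
Under Zadeh (min–max):
  x4 OR x4 = max(a, b) on (0.21, 0.21) = 0.21
  x1 AND (x4 OR x4) = min(a, b) on (0.36, 0.21) = 0.21
  → value = 0.2100
|0.0000 − 0.2100| = 0.210

0.210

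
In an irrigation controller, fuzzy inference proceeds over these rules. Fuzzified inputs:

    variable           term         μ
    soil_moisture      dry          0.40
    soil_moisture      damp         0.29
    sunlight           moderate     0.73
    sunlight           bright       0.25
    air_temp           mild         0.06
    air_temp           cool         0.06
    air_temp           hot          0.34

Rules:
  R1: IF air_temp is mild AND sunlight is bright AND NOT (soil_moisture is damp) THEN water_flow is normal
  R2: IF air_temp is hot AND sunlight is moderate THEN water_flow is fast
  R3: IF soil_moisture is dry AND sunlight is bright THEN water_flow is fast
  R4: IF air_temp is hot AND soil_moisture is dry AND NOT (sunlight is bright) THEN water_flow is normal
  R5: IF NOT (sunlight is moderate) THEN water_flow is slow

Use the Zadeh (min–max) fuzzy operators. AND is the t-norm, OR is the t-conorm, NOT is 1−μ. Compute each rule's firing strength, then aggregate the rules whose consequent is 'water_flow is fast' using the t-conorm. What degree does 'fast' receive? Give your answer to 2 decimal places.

R1: mild=0.06, bright=0.25, ¬damp=1−0.29=0.71; AND[min(a, b)] → w = 0.06
R2: hot=0.34, moderate=0.73; AND[min(a, b)] → w = 0.34
R3: dry=0.40, bright=0.25; AND[min(a, b)] → w = 0.25
R4: hot=0.34, dry=0.40, ¬bright=1−0.25=0.75; AND[min(a, b)] → w = 0.34
R5: ¬moderate=1−0.73=0.27 → w = 0.27
Rules with consequent 'fast': {R2, R3} → strengths 0.34, 0.25
Aggregate via t-conorm [max(a, b)]: 0.34

0.34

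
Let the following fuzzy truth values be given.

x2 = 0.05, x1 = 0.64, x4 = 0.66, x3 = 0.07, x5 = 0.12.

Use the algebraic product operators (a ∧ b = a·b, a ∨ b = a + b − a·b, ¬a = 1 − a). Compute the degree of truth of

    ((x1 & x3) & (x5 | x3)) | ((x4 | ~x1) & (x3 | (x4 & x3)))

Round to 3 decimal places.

x1 & x3 = a·b on (0.6400, 0.0700) = 0.0448
x5 | x3 = a + b − a·b on (0.1200, 0.0700) = 0.1816
(x1 & x3) & (x5 | x3) = a·b on (0.0448, 0.1816) = 0.0081
~x1 = 1 − 0.6400 = 0.3600
x4 | ~x1 = a + b − a·b on (0.6600, 0.3600) = 0.7824
x4 & x3 = a·b on (0.6600, 0.0700) = 0.0462
x3 | (x4 & x3) = a + b − a·b on (0.0700, 0.0462) = 0.1130
(x4 | ~x1) & (x3 | (x4 & x3)) = a·b on (0.7824, 0.1130) = 0.0884
((x1 & x3) & (x5 | x3)) | ((x4 | ~x1) & (x3 | (x4 & x3))) = a + b − a·b on (0.0081, 0.0884) = 0.0958

0.096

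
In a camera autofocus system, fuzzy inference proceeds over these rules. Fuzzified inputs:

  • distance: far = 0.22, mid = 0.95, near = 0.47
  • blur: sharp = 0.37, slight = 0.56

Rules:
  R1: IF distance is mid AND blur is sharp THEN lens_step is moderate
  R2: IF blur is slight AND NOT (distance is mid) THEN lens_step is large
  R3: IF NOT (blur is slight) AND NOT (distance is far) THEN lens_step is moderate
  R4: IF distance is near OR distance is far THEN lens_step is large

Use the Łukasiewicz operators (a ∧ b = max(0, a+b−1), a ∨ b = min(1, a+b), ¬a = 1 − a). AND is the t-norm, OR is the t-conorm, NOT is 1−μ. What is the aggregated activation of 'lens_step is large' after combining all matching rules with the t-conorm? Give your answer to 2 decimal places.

R1: mid=0.95, sharp=0.37; AND[max(0, a+b−1)] → w = 0.32
R2: slight=0.56, ¬mid=1−0.95=0.05; AND[max(0, a+b−1)] → w = 0.00
R3: ¬slight=1−0.56=0.44, ¬far=1−0.22=0.78; AND[max(0, a+b−1)] → w = 0.22
R4: near=0.47, far=0.22; OR[min(1, a+b)] → w = 0.69
Rules with consequent 'large': {R2, R4} → strengths 0.00, 0.69
Aggregate via t-conorm [min(1, a+b)]: 0.69

0.69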